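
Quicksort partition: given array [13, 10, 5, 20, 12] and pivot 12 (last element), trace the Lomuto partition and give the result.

Lomuto partition with pivot = 12:

Initial array: [13, 10, 5, 20, 12]

arr[0]=13 > 12: no swap
arr[1]=10 <= 12: swap with position 0, array becomes [10, 13, 5, 20, 12]
arr[2]=5 <= 12: swap with position 1, array becomes [10, 5, 13, 20, 12]
arr[3]=20 > 12: no swap

Place pivot at position 2: [10, 5, 12, 20, 13]
Pivot position: 2

After partitioning with pivot 12, the array becomes [10, 5, 12, 20, 13]. The pivot is placed at index 2. All elements to the left of the pivot are <= 12, and all elements to the right are > 12.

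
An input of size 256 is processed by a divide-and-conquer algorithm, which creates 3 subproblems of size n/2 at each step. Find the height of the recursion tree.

For divide and conquer with division factor 2:

Problem sizes at each level:
Level 0: 256
Level 1: 128
Level 2: 64
Level 3: 32
Level 4: 16
Level 5: 8
Level 6: 4
Level 7: 2
Level 8: 1

The root is level 0 and the size-1 base case is level 8 (the tree spans levels 0 through 8, i.e. 9 levels counting the root), so the depth is the number of divisions: log_2(256) = 8

The recursion tree depth is log_2(256) = 8. At each level, the problem size is divided by 2, so it takes 8 divisions to reduce to a base case of size 1. The algorithm makes 3 recursive calls at each level.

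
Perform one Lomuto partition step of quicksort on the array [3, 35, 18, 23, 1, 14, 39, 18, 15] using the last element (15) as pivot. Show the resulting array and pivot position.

Lomuto partition with pivot = 15:

Initial array: [3, 35, 18, 23, 1, 14, 39, 18, 15]

arr[0]=3 <= 15: swap with position 0, array becomes [3, 35, 18, 23, 1, 14, 39, 18, 15]
arr[1]=35 > 15: no swap
arr[2]=18 > 15: no swap
arr[3]=23 > 15: no swap
arr[4]=1 <= 15: swap with position 1, array becomes [3, 1, 18, 23, 35, 14, 39, 18, 15]
arr[5]=14 <= 15: swap with position 2, array becomes [3, 1, 14, 23, 35, 18, 39, 18, 15]
arr[6]=39 > 15: no swap
arr[7]=18 > 15: no swap

Place pivot at position 3: [3, 1, 14, 15, 35, 18, 39, 18, 23]
Pivot position: 3

After partitioning with pivot 15, the array becomes [3, 1, 14, 15, 35, 18, 39, 18, 23]. The pivot is placed at index 3. All elements to the left of the pivot are <= 15, and all elements to the right are > 15.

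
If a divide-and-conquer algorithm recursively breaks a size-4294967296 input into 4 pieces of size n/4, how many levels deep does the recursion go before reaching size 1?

For divide and conquer with division factor 4:

Problem sizes at each level:
Level 0: 4294967296
Level 1: 1073741824
Level 2: 268435456
Level 3: 67108864
Level 4: 16777216
Level 5: 4194304
Level 6: 1048576
Level 7: 262144
Level 8: 65536
Level 9: 16384
Level 10: 4096
Level 11: 1024
Level 12: 256
Level 13: 64
Level 14: 16
Level 15: 4
Level 16: 1

The root is level 0 and the size-1 base case is level 16 (the tree spans levels 0 through 16, i.e. 17 levels counting the root), so the depth is the number of divisions: log_4(4294967296) = 16

The recursion tree depth is log_4(4294967296) = 16. At each level, the problem size is divided by 4, so it takes 16 divisions to reduce to a base case of size 1. The algorithm makes 4 recursive calls at each level.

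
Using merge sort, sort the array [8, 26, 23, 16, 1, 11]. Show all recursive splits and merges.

Merge sort trace:

Split: [8, 26, 23, 16, 1, 11] -> [8, 26, 23] and [16, 1, 11]
  Split: [8, 26, 23] -> [8] and [26, 23]
    Split: [26, 23] -> [26] and [23]
    Merge: [26] + [23] -> [23, 26]
  Merge: [8] + [23, 26] -> [8, 23, 26]
  Split: [16, 1, 11] -> [16] and [1, 11]
    Split: [1, 11] -> [1] and [11]
    Merge: [1] + [11] -> [1, 11]
  Merge: [16] + [1, 11] -> [1, 11, 16]
Merge: [8, 23, 26] + [1, 11, 16] -> [1, 8, 11, 16, 23, 26]

Final sorted array: [1, 8, 11, 16, 23, 26]

The merge sort proceeds by recursively splitting the array and merging sorted halves.
After all merges, the sorted array is [1, 8, 11, 16, 23, 26].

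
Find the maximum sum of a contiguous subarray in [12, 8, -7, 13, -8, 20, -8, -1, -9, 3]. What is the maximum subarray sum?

Using Kadane's algorithm on [12, 8, -7, 13, -8, 20, -8, -1, -9, 3]:

Scanning through the array:
Position 1 (value 8): max_ending_here = 20, max_so_far = 20
Position 2 (value -7): max_ending_here = 13, max_so_far = 20
Position 3 (value 13): max_ending_here = 26, max_so_far = 26
Position 4 (value -8): max_ending_here = 18, max_so_far = 26
Position 5 (value 20): max_ending_here = 38, max_so_far = 38
Position 6 (value -8): max_ending_here = 30, max_so_far = 38
Position 7 (value -1): max_ending_here = 29, max_so_far = 38
Position 8 (value -9): max_ending_here = 20, max_so_far = 38
Position 9 (value 3): max_ending_here = 23, max_so_far = 38

Maximum subarray: [12, 8, -7, 13, -8, 20]
Maximum sum: 38

The maximum subarray is [12, 8, -7, 13, -8, 20] with sum 38. This subarray runs from index 0 to index 5.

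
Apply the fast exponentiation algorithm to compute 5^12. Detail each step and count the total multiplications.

Computing 5^12 by squaring (build up from 5^1; each line after the first costs one multiplication):

5^1 = 5
5^2 = (5^1)^2 = 5^2 = 25
5^3 = 5 * 5^2 = 5 * 25 = 125
5^6 = (5^3)^2 = 125^2 = 15625
5^12 = (5^6)^2 = 15625^2 = 244140625

Result: 244140625
Multiplications needed: 4 (4 lines after 5^1)

5^12 = 244140625. Using exponentiation by squaring, this requires 4 multiplications. The key idea: if the exponent is even, square the half-power; if odd, multiply by the base once.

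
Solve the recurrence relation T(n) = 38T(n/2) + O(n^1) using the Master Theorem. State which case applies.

Master Theorem for T(n) = 38T(n/2) + O(n^1):

a = 38, b = 2, c = 1
log_b(a) = log_2(38) = 5.2479

Case 1: c = 1 < log_2(38) = 5.2479
T(n) = O(n^(log_2 38))

For T(n) = 38T(n/2) + O(n^1): log_2(38) = 5.2479. This is Case 1 of the Master Theorem (c < log_b(a), work dominated by leaves), giving O(n^(log_2 38)).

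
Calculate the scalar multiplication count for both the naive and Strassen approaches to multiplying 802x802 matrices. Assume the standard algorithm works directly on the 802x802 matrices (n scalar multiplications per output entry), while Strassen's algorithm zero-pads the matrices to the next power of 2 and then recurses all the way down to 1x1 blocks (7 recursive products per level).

Matrix multiplication for 802x802 matrices:

Strassen's algorithm requires power-of-2 dimensions. Pad 802x802 to 1024x1024 (next power of 2).

Standard algorithm: 802^3 = 515849608 multiplications
Strassen's algorithm: 7^(log2(1024)) = 7^10 = 282475249 multiplications
Savings: 515849608 - 282475249 = 233374359 multiplications

Standard: 515849608 multiplications (802^3). Strassen: 282475249 multiplications (7^10, after padding to 1024x1024). Strassen reduces 8 recursive multiplications to 7 at each level.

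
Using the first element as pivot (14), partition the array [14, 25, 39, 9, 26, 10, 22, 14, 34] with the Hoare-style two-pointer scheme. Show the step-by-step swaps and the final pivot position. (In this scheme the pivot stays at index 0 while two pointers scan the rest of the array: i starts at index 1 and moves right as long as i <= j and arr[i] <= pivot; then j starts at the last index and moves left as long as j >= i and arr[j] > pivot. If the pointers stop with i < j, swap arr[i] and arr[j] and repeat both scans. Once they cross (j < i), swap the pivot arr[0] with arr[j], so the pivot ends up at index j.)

Hoare-style two-pointer partition with pivot = 14:

Initial array: [14, 25, 39, 9, 26, 10, 22, 14, 34]

Pointers start at i = 1, j = 8.
i stops at index 1 (arr[1]=25 > 14), j stops at index 7 (arr[7]=14 <= 14): swap arr[1] and arr[7], array becomes [14, 14, 39, 9, 26, 10, 22, 25, 34]
i stops at index 2 (arr[2]=39 > 14), j stops at index 5 (arr[5]=10 <= 14): swap arr[2] and arr[5], array becomes [14, 14, 10, 9, 26, 39, 22, 25, 34]
i ends at 4, j ends at 3: the pointers have crossed (j < i), so scanning stops.

Swap pivot arr[0] with arr[3] to place pivot at position 3: [9, 14, 10, 14, 26, 39, 22, 25, 34]
Pivot position: 3

After partitioning with pivot 14, the array becomes [9, 14, 10, 14, 26, 39, 22, 25, 34]. The pivot is placed at index 3. All elements to the left of the pivot are <= 14, and all elements to the right are > 14.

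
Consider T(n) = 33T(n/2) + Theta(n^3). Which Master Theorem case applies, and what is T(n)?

Master Theorem for T(n) = 33T(n/2) + O(n^3):

a = 33, b = 2, c = 3
log_b(a) = log_2(33) = 5.0444

Case 1: c = 3 < log_2(33) = 5.0444
T(n) = O(n^(log_2 33))

For T(n) = 33T(n/2) + O(n^3): log_2(33) = 5.0444. This is Case 1 of the Master Theorem (c < log_b(a), work dominated by leaves), giving O(n^(log_2 33)).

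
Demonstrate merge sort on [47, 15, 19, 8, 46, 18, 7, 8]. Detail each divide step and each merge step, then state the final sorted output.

Merge sort trace:

Split: [47, 15, 19, 8, 46, 18, 7, 8] -> [47, 15, 19, 8] and [46, 18, 7, 8]
  Split: [47, 15, 19, 8] -> [47, 15] and [19, 8]
    Split: [47, 15] -> [47] and [15]
    Merge: [47] + [15] -> [15, 47]
    Split: [19, 8] -> [19] and [8]
    Merge: [19] + [8] -> [8, 19]
  Merge: [15, 47] + [8, 19] -> [8, 15, 19, 47]
  Split: [46, 18, 7, 8] -> [46, 18] and [7, 8]
    Split: [46, 18] -> [46] and [18]
    Merge: [46] + [18] -> [18, 46]
    Split: [7, 8] -> [7] and [8]
    Merge: [7] + [8] -> [7, 8]
  Merge: [18, 46] + [7, 8] -> [7, 8, 18, 46]
Merge: [8, 15, 19, 47] + [7, 8, 18, 46] -> [7, 8, 8, 15, 18, 19, 46, 47]

Final sorted array: [7, 8, 8, 15, 18, 19, 46, 47]

The merge sort proceeds by recursively splitting the array and merging sorted halves.
After all merges, the sorted array is [7, 8, 8, 15, 18, 19, 46, 47].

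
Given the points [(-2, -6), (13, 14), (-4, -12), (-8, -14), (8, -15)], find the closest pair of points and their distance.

Computing all pairwise distances among 5 points:

d((-2, -6), (13, 14)) = 25.0
d((-2, -6), (-4, -12)) = 6.3246
d((-2, -6), (-8, -14)) = 10.0
d((-2, -6), (8, -15)) = 13.4536
d((13, 14), (-4, -12)) = 31.0644
d((13, 14), (-8, -14)) = 35.0
d((13, 14), (8, -15)) = 29.4279
d((-4, -12), (-8, -14)) = 4.4721 <-- minimum
d((-4, -12), (8, -15)) = 12.3693
d((-8, -14), (8, -15)) = 16.0312

Closest pair: (-4, -12) and (-8, -14) with distance 4.4721

The closest pair is (-4, -12) and (-8, -14) with Euclidean distance 4.4721. For 5 points, brute-force pairwise comparison is shown above. For large n, the divide-and-conquer algorithm (sort by x, recurse on halves, check the dividing strip) achieves O(n log n).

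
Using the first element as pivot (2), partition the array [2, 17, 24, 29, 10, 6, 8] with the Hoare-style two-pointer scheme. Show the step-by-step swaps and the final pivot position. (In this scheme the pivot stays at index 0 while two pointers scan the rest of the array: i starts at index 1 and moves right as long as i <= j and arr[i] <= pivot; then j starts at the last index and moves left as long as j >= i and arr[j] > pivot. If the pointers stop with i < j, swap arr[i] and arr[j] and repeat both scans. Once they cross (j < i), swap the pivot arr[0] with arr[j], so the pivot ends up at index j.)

Hoare-style two-pointer partition with pivot = 2:

Initial array: [2, 17, 24, 29, 10, 6, 8]

Pointers start at i = 1, j = 6.
i ends at 1, j ends at 0: the pointers have crossed (j < i), so scanning stops.

j = 0, so swapping arr[0] with arr[j] leaves the pivot at position 0: [2, 17, 24, 29, 10, 6, 8]
Pivot position: 0

After partitioning with pivot 2, the array becomes [2, 17, 24, 29, 10, 6, 8]. The pivot is placed at index 0. All elements to the left of the pivot are <= 2, and all elements to the right are > 2.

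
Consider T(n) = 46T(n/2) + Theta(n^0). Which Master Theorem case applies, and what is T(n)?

Master Theorem for T(n) = 46T(n/2) + O(n^0):

a = 46, b = 2, c = 0
log_b(a) = log_2(46) = 5.5236

Case 1: c = 0 < log_2(46) = 5.5236
T(n) = O(n^(log_2 46))

For T(n) = 46T(n/2) + O(n^0): log_2(46) = 5.5236. This is Case 1 of the Master Theorem (c < log_b(a), work dominated by leaves), giving O(n^(log_2 46)).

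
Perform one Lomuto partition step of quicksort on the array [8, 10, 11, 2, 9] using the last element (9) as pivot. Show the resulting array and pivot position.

Lomuto partition with pivot = 9:

Initial array: [8, 10, 11, 2, 9]

arr[0]=8 <= 9: swap with position 0, array becomes [8, 10, 11, 2, 9]
arr[1]=10 > 9: no swap
arr[2]=11 > 9: no swap
arr[3]=2 <= 9: swap with position 1, array becomes [8, 2, 11, 10, 9]

Place pivot at position 2: [8, 2, 9, 10, 11]
Pivot position: 2

After partitioning with pivot 9, the array becomes [8, 2, 9, 10, 11]. The pivot is placed at index 2. All elements to the left of the pivot are <= 9, and all elements to the right are > 9.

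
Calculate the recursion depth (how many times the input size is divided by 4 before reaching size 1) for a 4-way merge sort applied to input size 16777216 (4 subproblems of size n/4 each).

For divide and conquer with division factor 4:

Problem sizes at each level:
Level 0: 16777216
Level 1: 4194304
Level 2: 1048576
Level 3: 262144
Level 4: 65536
Level 5: 16384
Level 6: 4096
Level 7: 1024
Level 8: 256
Level 9: 64
Level 10: 16
Level 11: 4
Level 12: 1

The root is level 0 and the size-1 base case is level 12 (the tree spans levels 0 through 12, i.e. 13 levels counting the root), so the depth is the number of divisions: log_4(16777216) = 12

The recursion tree depth is log_4(16777216) = 12. At each level, the problem size is divided by 4, so it takes 12 divisions to reduce to a base case of size 1. The algorithm makes 4 recursive calls at each level.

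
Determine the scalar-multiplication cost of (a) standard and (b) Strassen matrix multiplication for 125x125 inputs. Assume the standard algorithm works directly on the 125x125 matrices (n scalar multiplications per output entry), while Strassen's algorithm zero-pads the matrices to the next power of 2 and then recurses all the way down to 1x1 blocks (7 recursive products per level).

Matrix multiplication for 125x125 matrices:

Strassen's algorithm requires power-of-2 dimensions. Pad 125x125 to 128x128 (next power of 2).

Standard algorithm: 125^3 = 1953125 multiplications
Strassen's algorithm: 7^(log2(128)) = 7^7 = 823543 multiplications
Savings: 1953125 - 823543 = 1129582 multiplications

Standard: 1953125 multiplications (125^3). Strassen: 823543 multiplications (7^7, after padding to 128x128). Strassen reduces 8 recursive multiplications to 7 at each level.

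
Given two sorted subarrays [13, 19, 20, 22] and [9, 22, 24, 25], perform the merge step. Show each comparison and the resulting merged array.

Merging process:

Compare 13 vs 9: take 9 from right. Merged: [9]
Compare 13 vs 22: take 13 from left. Merged: [9, 13]
Compare 19 vs 22: take 19 from left. Merged: [9, 13, 19]
Compare 20 vs 22: take 20 from left. Merged: [9, 13, 19, 20]
Compare 22 vs 22: take 22 from left. Merged: [9, 13, 19, 20, 22]
Append remaining from right: [22, 24, 25]. Merged: [9, 13, 19, 20, 22, 22, 24, 25]

Final merged array: [9, 13, 19, 20, 22, 22, 24, 25]
Total comparisons: 5

The merged array is [9, 13, 19, 20, 22, 22, 24, 25], requiring 5 comparisons. The merge step runs in O(n) time where n is the total number of elements.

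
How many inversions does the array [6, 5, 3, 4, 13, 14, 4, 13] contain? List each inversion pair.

Finding inversions in [6, 5, 3, 4, 13, 14, 4, 13]:

(0, 1): arr[0]=6 > arr[1]=5
(0, 2): arr[0]=6 > arr[2]=3
(0, 3): arr[0]=6 > arr[3]=4
(0, 6): arr[0]=6 > arr[6]=4
(1, 2): arr[1]=5 > arr[2]=3
(1, 3): arr[1]=5 > arr[3]=4
(1, 6): arr[1]=5 > arr[6]=4
(4, 6): arr[4]=13 > arr[6]=4
(5, 6): arr[5]=14 > arr[6]=4
(5, 7): arr[5]=14 > arr[7]=13

Total inversions: 10

The array has 10 inversion(s): (0,1), (0,2), (0,3), (0,6), (1,2), (1,3), (1,6), (4,6), (5,6), (5,7). Each pair (i,j) satisfies i < j and arr[i] > arr[j].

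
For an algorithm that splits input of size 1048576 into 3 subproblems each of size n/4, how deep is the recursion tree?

For divide and conquer with division factor 4:

Problem sizes at each level:
Level 0: 1048576
Level 1: 262144
Level 2: 65536
Level 3: 16384
Level 4: 4096
Level 5: 1024
Level 6: 256
Level 7: 64
Level 8: 16
Level 9: 4
Level 10: 1

The root is level 0 and the size-1 base case is level 10 (the tree spans levels 0 through 10, i.e. 11 levels counting the root), so the depth is the number of divisions: log_4(1048576) = 10

The recursion tree depth is log_4(1048576) = 10. At each level, the problem size is divided by 4, so it takes 10 divisions to reduce to a base case of size 1. The algorithm makes 3 recursive calls at each level.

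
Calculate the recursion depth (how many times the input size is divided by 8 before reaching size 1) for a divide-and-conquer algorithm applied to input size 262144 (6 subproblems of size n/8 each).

For divide and conquer with division factor 8:

Problem sizes at each level:
Level 0: 262144
Level 1: 32768
Level 2: 4096
Level 3: 512
Level 4: 64
Level 5: 8
Level 6: 1

The root is level 0 and the size-1 base case is level 6 (the tree spans levels 0 through 6, i.e. 7 levels counting the root), so the depth is the number of divisions: log_8(262144) = 6

The recursion tree depth is log_8(262144) = 6. At each level, the problem size is divided by 8, so it takes 6 divisions to reduce to a base case of size 1. The algorithm makes 6 recursive calls at each level.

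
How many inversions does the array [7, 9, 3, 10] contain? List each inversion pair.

Finding inversions in [7, 9, 3, 10]:

(0, 2): arr[0]=7 > arr[2]=3
(1, 2): arr[1]=9 > arr[2]=3

Total inversions: 2

The array has 2 inversion(s): (0,2), (1,2). Each pair (i,j) satisfies i < j and arr[i] > arr[j].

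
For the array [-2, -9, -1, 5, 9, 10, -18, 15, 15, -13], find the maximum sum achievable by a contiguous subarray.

Using Kadane's algorithm on [-2, -9, -1, 5, 9, 10, -18, 15, 15, -13]:

Scanning through the array:
Position 1 (value -9): max_ending_here = -9, max_so_far = -2
Position 2 (value -1): max_ending_here = -1, max_so_far = -1
Position 3 (value 5): max_ending_here = 5, max_so_far = 5
Position 4 (value 9): max_ending_here = 14, max_so_far = 14
Position 5 (value 10): max_ending_here = 24, max_so_far = 24
Position 6 (value -18): max_ending_here = 6, max_so_far = 24
Position 7 (value 15): max_ending_here = 21, max_so_far = 24
Position 8 (value 15): max_ending_here = 36, max_so_far = 36
Position 9 (value -13): max_ending_here = 23, max_so_far = 36

Maximum subarray: [5, 9, 10, -18, 15, 15]
Maximum sum: 36

The maximum subarray is [5, 9, 10, -18, 15, 15] with sum 36. This subarray runs from index 3 to index 8.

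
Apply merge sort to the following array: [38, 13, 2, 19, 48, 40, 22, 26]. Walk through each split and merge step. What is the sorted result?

Merge sort trace:

Split: [38, 13, 2, 19, 48, 40, 22, 26] -> [38, 13, 2, 19] and [48, 40, 22, 26]
  Split: [38, 13, 2, 19] -> [38, 13] and [2, 19]
    Split: [38, 13] -> [38] and [13]
    Merge: [38] + [13] -> [13, 38]
    Split: [2, 19] -> [2] and [19]
    Merge: [2] + [19] -> [2, 19]
  Merge: [13, 38] + [2, 19] -> [2, 13, 19, 38]
  Split: [48, 40, 22, 26] -> [48, 40] and [22, 26]
    Split: [48, 40] -> [48] and [40]
    Merge: [48] + [40] -> [40, 48]
    Split: [22, 26] -> [22] and [26]
    Merge: [22] + [26] -> [22, 26]
  Merge: [40, 48] + [22, 26] -> [22, 26, 40, 48]
Merge: [2, 13, 19, 38] + [22, 26, 40, 48] -> [2, 13, 19, 22, 26, 38, 40, 48]

Final sorted array: [2, 13, 19, 22, 26, 38, 40, 48]

The merge sort proceeds by recursively splitting the array and merging sorted halves.
After all merges, the sorted array is [2, 13, 19, 22, 26, 38, 40, 48].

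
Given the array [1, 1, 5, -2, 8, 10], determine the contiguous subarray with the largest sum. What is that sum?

Using Kadane's algorithm on [1, 1, 5, -2, 8, 10]:

Scanning through the array:
Position 1 (value 1): max_ending_here = 2, max_so_far = 2
Position 2 (value 5): max_ending_here = 7, max_so_far = 7
Position 3 (value -2): max_ending_here = 5, max_so_far = 7
Position 4 (value 8): max_ending_here = 13, max_so_far = 13
Position 5 (value 10): max_ending_here = 23, max_so_far = 23

Maximum subarray: [1, 1, 5, -2, 8, 10]
Maximum sum: 23

The maximum subarray is [1, 1, 5, -2, 8, 10] with sum 23. This subarray runs from index 0 to index 5.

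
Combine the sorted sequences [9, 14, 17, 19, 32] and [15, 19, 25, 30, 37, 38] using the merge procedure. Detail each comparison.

Merging process:

Compare 9 vs 15: take 9 from left. Merged: [9]
Compare 14 vs 15: take 14 from left. Merged: [9, 14]
Compare 17 vs 15: take 15 from right. Merged: [9, 14, 15]
Compare 17 vs 19: take 17 from left. Merged: [9, 14, 15, 17]
Compare 19 vs 19: take 19 from left. Merged: [9, 14, 15, 17, 19]
Compare 32 vs 19: take 19 from right. Merged: [9, 14, 15, 17, 19, 19]
Compare 32 vs 25: take 25 from right. Merged: [9, 14, 15, 17, 19, 19, 25]
Compare 32 vs 30: take 30 from right. Merged: [9, 14, 15, 17, 19, 19, 25, 30]
Compare 32 vs 37: take 32 from left. Merged: [9, 14, 15, 17, 19, 19, 25, 30, 32]
Append remaining from right: [37, 38]. Merged: [9, 14, 15, 17, 19, 19, 25, 30, 32, 37, 38]

Final merged array: [9, 14, 15, 17, 19, 19, 25, 30, 32, 37, 38]
Total comparisons: 9

The merged array is [9, 14, 15, 17, 19, 19, 25, 30, 32, 37, 38], requiring 9 comparisons. The merge step runs in O(n) time where n is the total number of elements.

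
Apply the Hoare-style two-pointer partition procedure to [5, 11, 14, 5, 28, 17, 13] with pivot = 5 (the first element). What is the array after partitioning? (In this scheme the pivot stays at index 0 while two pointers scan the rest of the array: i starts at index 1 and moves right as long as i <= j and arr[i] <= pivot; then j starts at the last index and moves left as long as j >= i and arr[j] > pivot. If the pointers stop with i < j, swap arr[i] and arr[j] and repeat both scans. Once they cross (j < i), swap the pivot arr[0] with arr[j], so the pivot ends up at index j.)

Hoare-style two-pointer partition with pivot = 5:

Initial array: [5, 11, 14, 5, 28, 17, 13]

Pointers start at i = 1, j = 6.
i stops at index 1 (arr[1]=11 > 5), j stops at index 3 (arr[3]=5 <= 5): swap arr[1] and arr[3], array becomes [5, 5, 14, 11, 28, 17, 13]
i ends at 2, j ends at 1: the pointers have crossed (j < i), so scanning stops.

Swap pivot arr[0] with arr[1] to place pivot at position 1: [5, 5, 14, 11, 28, 17, 13]
Pivot position: 1

After partitioning with pivot 5, the array becomes [5, 5, 14, 11, 28, 17, 13]. The pivot is placed at index 1. All elements to the left of the pivot are <= 5, and all elements to the right are > 5.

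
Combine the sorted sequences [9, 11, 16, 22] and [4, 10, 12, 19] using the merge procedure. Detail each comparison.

Merging process:

Compare 9 vs 4: take 4 from right. Merged: [4]
Compare 9 vs 10: take 9 from left. Merged: [4, 9]
Compare 11 vs 10: take 10 from right. Merged: [4, 9, 10]
Compare 11 vs 12: take 11 from left. Merged: [4, 9, 10, 11]
Compare 16 vs 12: take 12 from right. Merged: [4, 9, 10, 11, 12]
Compare 16 vs 19: take 16 from left. Merged: [4, 9, 10, 11, 12, 16]
Compare 22 vs 19: take 19 from right. Merged: [4, 9, 10, 11, 12, 16, 19]
Append remaining from left: [22]. Merged: [4, 9, 10, 11, 12, 16, 19, 22]

Final merged array: [4, 9, 10, 11, 12, 16, 19, 22]
Total comparisons: 7

The merged array is [4, 9, 10, 11, 12, 16, 19, 22], requiring 7 comparisons. The merge step runs in O(n) time where n is the total number of elements.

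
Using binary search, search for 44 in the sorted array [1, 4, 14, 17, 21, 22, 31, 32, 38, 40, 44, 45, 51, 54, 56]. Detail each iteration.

Binary search for 44 in [1, 4, 14, 17, 21, 22, 31, 32, 38, 40, 44, 45, 51, 54, 56]:

lo=0, hi=14, mid=7, arr[mid]=32 -> 32 < 44, search right half
lo=8, hi=14, mid=11, arr[mid]=45 -> 45 > 44, search left half
lo=8, hi=10, mid=9, arr[mid]=40 -> 40 < 44, search right half
lo=10, hi=10, mid=10, arr[mid]=44 -> Found target at index 10!

Binary search finds 44 at index 10 after 4 comparisons. The search repeatedly halves the search space by comparing with the middle element.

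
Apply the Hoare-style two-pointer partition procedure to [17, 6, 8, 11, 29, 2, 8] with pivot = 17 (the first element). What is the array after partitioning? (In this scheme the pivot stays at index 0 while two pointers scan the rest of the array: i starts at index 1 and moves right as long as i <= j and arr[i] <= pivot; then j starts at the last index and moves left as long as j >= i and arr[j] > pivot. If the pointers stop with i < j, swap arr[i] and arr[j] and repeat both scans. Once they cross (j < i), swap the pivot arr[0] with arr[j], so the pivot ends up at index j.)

Hoare-style two-pointer partition with pivot = 17:

Initial array: [17, 6, 8, 11, 29, 2, 8]

Pointers start at i = 1, j = 6.
i stops at index 4 (arr[4]=29 > 17), j stops at index 6 (arr[6]=8 <= 17): swap arr[4] and arr[6], array becomes [17, 6, 8, 11, 8, 2, 29]
i ends at 6, j ends at 5: the pointers have crossed (j < i), so scanning stops.

Swap pivot arr[0] with arr[5] to place pivot at position 5: [2, 6, 8, 11, 8, 17, 29]
Pivot position: 5

After partitioning with pivot 17, the array becomes [2, 6, 8, 11, 8, 17, 29]. The pivot is placed at index 5. All elements to the left of the pivot are <= 17, and all elements to the right are > 17.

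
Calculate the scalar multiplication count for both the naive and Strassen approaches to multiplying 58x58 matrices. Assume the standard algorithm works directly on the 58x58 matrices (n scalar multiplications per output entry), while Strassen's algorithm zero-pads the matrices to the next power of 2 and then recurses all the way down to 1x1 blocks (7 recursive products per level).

Matrix multiplication for 58x58 matrices:

Strassen's algorithm requires power-of-2 dimensions. Pad 58x58 to 64x64 (next power of 2).

Standard algorithm: 58^3 = 195112 multiplications
Strassen's algorithm: 7^(log2(64)) = 7^6 = 117649 multiplications
Savings: 195112 - 117649 = 77463 multiplications

Standard: 195112 multiplications (58^3). Strassen: 117649 multiplications (7^6, after padding to 64x64). Strassen reduces 8 recursive multiplications to 7 at each level.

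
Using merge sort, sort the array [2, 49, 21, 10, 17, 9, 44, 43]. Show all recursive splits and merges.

Merge sort trace:

Split: [2, 49, 21, 10, 17, 9, 44, 43] -> [2, 49, 21, 10] and [17, 9, 44, 43]
  Split: [2, 49, 21, 10] -> [2, 49] and [21, 10]
    Split: [2, 49] -> [2] and [49]
    Merge: [2] + [49] -> [2, 49]
    Split: [21, 10] -> [21] and [10]
    Merge: [21] + [10] -> [10, 21]
  Merge: [2, 49] + [10, 21] -> [2, 10, 21, 49]
  Split: [17, 9, 44, 43] -> [17, 9] and [44, 43]
    Split: [17, 9] -> [17] and [9]
    Merge: [17] + [9] -> [9, 17]
    Split: [44, 43] -> [44] and [43]
    Merge: [44] + [43] -> [43, 44]
  Merge: [9, 17] + [43, 44] -> [9, 17, 43, 44]
Merge: [2, 10, 21, 49] + [9, 17, 43, 44] -> [2, 9, 10, 17, 21, 43, 44, 49]

Final sorted array: [2, 9, 10, 17, 21, 43, 44, 49]

The merge sort proceeds by recursively splitting the array and merging sorted halves.
After all merges, the sorted array is [2, 9, 10, 17, 21, 43, 44, 49].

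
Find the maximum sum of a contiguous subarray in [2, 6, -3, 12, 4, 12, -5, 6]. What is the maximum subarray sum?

Using Kadane's algorithm on [2, 6, -3, 12, 4, 12, -5, 6]:

Scanning through the array:
Position 1 (value 6): max_ending_here = 8, max_so_far = 8
Position 2 (value -3): max_ending_here = 5, max_so_far = 8
Position 3 (value 12): max_ending_here = 17, max_so_far = 17
Position 4 (value 4): max_ending_here = 21, max_so_far = 21
Position 5 (value 12): max_ending_here = 33, max_so_far = 33
Position 6 (value -5): max_ending_here = 28, max_so_far = 33
Position 7 (value 6): max_ending_here = 34, max_so_far = 34

Maximum subarray: [2, 6, -3, 12, 4, 12, -5, 6]
Maximum sum: 34

The maximum subarray is [2, 6, -3, 12, 4, 12, -5, 6] with sum 34. This subarray runs from index 0 to index 7.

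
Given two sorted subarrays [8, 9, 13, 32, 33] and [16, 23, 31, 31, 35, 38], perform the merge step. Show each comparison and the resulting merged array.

Merging process:

Compare 8 vs 16: take 8 from left. Merged: [8]
Compare 9 vs 16: take 9 from left. Merged: [8, 9]
Compare 13 vs 16: take 13 from left. Merged: [8, 9, 13]
Compare 32 vs 16: take 16 from right. Merged: [8, 9, 13, 16]
Compare 32 vs 23: take 23 from right. Merged: [8, 9, 13, 16, 23]
Compare 32 vs 31: take 31 from right. Merged: [8, 9, 13, 16, 23, 31]
Compare 32 vs 31: take 31 from right. Merged: [8, 9, 13, 16, 23, 31, 31]
Compare 32 vs 35: take 32 from left. Merged: [8, 9, 13, 16, 23, 31, 31, 32]
Compare 33 vs 35: take 33 from left. Merged: [8, 9, 13, 16, 23, 31, 31, 32, 33]
Append remaining from right: [35, 38]. Merged: [8, 9, 13, 16, 23, 31, 31, 32, 33, 35, 38]

Final merged array: [8, 9, 13, 16, 23, 31, 31, 32, 33, 35, 38]
Total comparisons: 9

The merged array is [8, 9, 13, 16, 23, 31, 31, 32, 33, 35, 38], requiring 9 comparisons. The merge step runs in O(n) time where n is the total number of elements.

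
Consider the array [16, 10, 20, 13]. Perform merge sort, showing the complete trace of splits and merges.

Merge sort trace:

Split: [16, 10, 20, 13] -> [16, 10] and [20, 13]
  Split: [16, 10] -> [16] and [10]
  Merge: [16] + [10] -> [10, 16]
  Split: [20, 13] -> [20] and [13]
  Merge: [20] + [13] -> [13, 20]
Merge: [10, 16] + [13, 20] -> [10, 13, 16, 20]

Final sorted array: [10, 13, 16, 20]

The merge sort proceeds by recursively splitting the array and merging sorted halves.
After all merges, the sorted array is [10, 13, 16, 20].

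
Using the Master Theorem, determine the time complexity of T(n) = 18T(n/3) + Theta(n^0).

Master Theorem for T(n) = 18T(n/3) + O(n^0):

a = 18, b = 3, c = 0
log_b(a) = log_3(18) = 2.6309

Case 1: c = 0 < log_3(18) = 2.6309
T(n) = O(n^(log_3 18))

For T(n) = 18T(n/3) + O(n^0): log_3(18) = 2.6309. This is Case 1 of the Master Theorem (c < log_b(a), work dominated by leaves), giving O(n^(log_3 18)).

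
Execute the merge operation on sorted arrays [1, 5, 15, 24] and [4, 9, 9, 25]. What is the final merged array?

Merging process:

Compare 1 vs 4: take 1 from left. Merged: [1]
Compare 5 vs 4: take 4 from right. Merged: [1, 4]
Compare 5 vs 9: take 5 from left. Merged: [1, 4, 5]
Compare 15 vs 9: take 9 from right. Merged: [1, 4, 5, 9]
Compare 15 vs 9: take 9 from right. Merged: [1, 4, 5, 9, 9]
Compare 15 vs 25: take 15 from left. Merged: [1, 4, 5, 9, 9, 15]
Compare 24 vs 25: take 24 from left. Merged: [1, 4, 5, 9, 9, 15, 24]
Append remaining from right: [25]. Merged: [1, 4, 5, 9, 9, 15, 24, 25]

Final merged array: [1, 4, 5, 9, 9, 15, 24, 25]
Total comparisons: 7

The merged array is [1, 4, 5, 9, 9, 15, 24, 25], requiring 7 comparisons. The merge step runs in O(n) time where n is the total number of elements.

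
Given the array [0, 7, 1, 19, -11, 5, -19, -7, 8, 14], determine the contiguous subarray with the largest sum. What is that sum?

Using Kadane's algorithm on [0, 7, 1, 19, -11, 5, -19, -7, 8, 14]:

Scanning through the array:
Position 1 (value 7): max_ending_here = 7, max_so_far = 7
Position 2 (value 1): max_ending_here = 8, max_so_far = 8
Position 3 (value 19): max_ending_here = 27, max_so_far = 27
Position 4 (value -11): max_ending_here = 16, max_so_far = 27
Position 5 (value 5): max_ending_here = 21, max_so_far = 27
Position 6 (value -19): max_ending_here = 2, max_so_far = 27
Position 7 (value -7): max_ending_here = -5, max_so_far = 27
Position 8 (value 8): max_ending_here = 8, max_so_far = 27
Position 9 (value 14): max_ending_here = 22, max_so_far = 27

Maximum subarray: [0, 7, 1, 19]
Maximum sum: 27

The maximum subarray is [0, 7, 1, 19] with sum 27. This subarray runs from index 0 to index 3.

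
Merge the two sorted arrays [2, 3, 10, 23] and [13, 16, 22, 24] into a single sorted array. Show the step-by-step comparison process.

Merging process:

Compare 2 vs 13: take 2 from left. Merged: [2]
Compare 3 vs 13: take 3 from left. Merged: [2, 3]
Compare 10 vs 13: take 10 from left. Merged: [2, 3, 10]
Compare 23 vs 13: take 13 from right. Merged: [2, 3, 10, 13]
Compare 23 vs 16: take 16 from right. Merged: [2, 3, 10, 13, 16]
Compare 23 vs 22: take 22 from right. Merged: [2, 3, 10, 13, 16, 22]
Compare 23 vs 24: take 23 from left. Merged: [2, 3, 10, 13, 16, 22, 23]
Append remaining from right: [24]. Merged: [2, 3, 10, 13, 16, 22, 23, 24]

Final merged array: [2, 3, 10, 13, 16, 22, 23, 24]
Total comparisons: 7

The merged array is [2, 3, 10, 13, 16, 22, 23, 24], requiring 7 comparisons. The merge step runs in O(n) time where n is the total number of elements.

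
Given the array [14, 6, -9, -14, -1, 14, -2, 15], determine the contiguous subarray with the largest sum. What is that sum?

Using Kadane's algorithm on [14, 6, -9, -14, -1, 14, -2, 15]:

Scanning through the array:
Position 1 (value 6): max_ending_here = 20, max_so_far = 20
Position 2 (value -9): max_ending_here = 11, max_so_far = 20
Position 3 (value -14): max_ending_here = -3, max_so_far = 20
Position 4 (value -1): max_ending_here = -1, max_so_far = 20
Position 5 (value 14): max_ending_here = 14, max_so_far = 20
Position 6 (value -2): max_ending_here = 12, max_so_far = 20
Position 7 (value 15): max_ending_here = 27, max_so_far = 27

Maximum subarray: [14, -2, 15]
Maximum sum: 27

The maximum subarray is [14, -2, 15] with sum 27. This subarray runs from index 5 to index 7.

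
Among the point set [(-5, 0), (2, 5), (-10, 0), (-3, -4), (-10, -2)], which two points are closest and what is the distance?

Computing all pairwise distances among 5 points:

d((-5, 0), (2, 5)) = 8.6023
d((-5, 0), (-10, 0)) = 5.0
d((-5, 0), (-3, -4)) = 4.4721
d((-5, 0), (-10, -2)) = 5.3852
d((2, 5), (-10, 0)) = 13.0
d((2, 5), (-3, -4)) = 10.2956
d((2, 5), (-10, -2)) = 13.8924
d((-10, 0), (-3, -4)) = 8.0623
d((-10, 0), (-10, -2)) = 2.0 <-- minimum
d((-3, -4), (-10, -2)) = 7.2801

Closest pair: (-10, 0) and (-10, -2) with distance 2.0

The closest pair is (-10, 0) and (-10, -2) with Euclidean distance 2.0. For 5 points, brute-force pairwise comparison is shown above. For large n, the divide-and-conquer algorithm (sort by x, recurse on halves, check the dividing strip) achieves O(n log n).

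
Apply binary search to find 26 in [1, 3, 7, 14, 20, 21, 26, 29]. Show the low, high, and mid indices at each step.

Binary search for 26 in [1, 3, 7, 14, 20, 21, 26, 29]:

lo=0, hi=7, mid=3, arr[mid]=14 -> 14 < 26, search right half
lo=4, hi=7, mid=5, arr[mid]=21 -> 21 < 26, search right half
lo=6, hi=7, mid=6, arr[mid]=26 -> Found target at index 6!

Binary search finds 26 at index 6 after 3 comparisons. The search repeatedly halves the search space by comparing with the middle element.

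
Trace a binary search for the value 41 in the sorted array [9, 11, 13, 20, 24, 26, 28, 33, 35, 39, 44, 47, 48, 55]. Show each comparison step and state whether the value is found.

Binary search for 41 in [9, 11, 13, 20, 24, 26, 28, 33, 35, 39, 44, 47, 48, 55]:

lo=0, hi=13, mid=6, arr[mid]=28 -> 28 < 41, search right half
lo=7, hi=13, mid=10, arr[mid]=44 -> 44 > 41, search left half
lo=7, hi=9, mid=8, arr[mid]=35 -> 35 < 41, search right half
lo=9, hi=9, mid=9, arr[mid]=39 -> 39 < 41, search right half
lo=10 > hi=9, target 41 not found

Binary search determines that 41 is not in the array after 4 comparisons. The search space was exhausted without finding the target.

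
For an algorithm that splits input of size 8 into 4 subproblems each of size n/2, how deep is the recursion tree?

For divide and conquer with division factor 2:

Problem sizes at each level:
Level 0: 8
Level 1: 4
Level 2: 2
Level 3: 1

The root is level 0 and the size-1 base case is level 3 (the tree spans levels 0 through 3, i.e. 4 levels counting the root), so the depth is the number of divisions: log_2(8) = 3

The recursion tree depth is log_2(8) = 3. At each level, the problem size is divided by 2, so it takes 3 divisions to reduce to a base case of size 1. The algorithm makes 4 recursive calls at each level.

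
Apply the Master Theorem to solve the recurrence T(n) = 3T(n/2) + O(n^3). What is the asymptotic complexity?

Master Theorem for T(n) = 3T(n/2) + O(n^3):

a = 3, b = 2, c = 3
log_b(a) = log_2(3) = 1.5850

Case 3: c = 3 > log_2(3) = 1.5850
T(n) = O(n^3) = O(n^3)

For T(n) = 3T(n/2) + O(n^3): log_2(3) = 1.5850. This is Case 3 of the Master Theorem (c > log_b(a), work dominated by root), giving O(n^3).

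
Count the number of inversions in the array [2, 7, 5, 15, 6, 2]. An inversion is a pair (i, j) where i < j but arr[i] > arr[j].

Finding inversions in [2, 7, 5, 15, 6, 2]:

(1, 2): arr[1]=7 > arr[2]=5
(1, 4): arr[1]=7 > arr[4]=6
(1, 5): arr[1]=7 > arr[5]=2
(2, 5): arr[2]=5 > arr[5]=2
(3, 4): arr[3]=15 > arr[4]=6
(3, 5): arr[3]=15 > arr[5]=2
(4, 5): arr[4]=6 > arr[5]=2

Total inversions: 7

The array has 7 inversion(s): (1,2), (1,4), (1,5), (2,5), (3,4), (3,5), (4,5). Each pair (i,j) satisfies i < j and arr[i] > arr[j].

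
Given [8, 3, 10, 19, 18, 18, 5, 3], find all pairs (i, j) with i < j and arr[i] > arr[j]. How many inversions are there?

Finding inversions in [8, 3, 10, 19, 18, 18, 5, 3]:

(0, 1): arr[0]=8 > arr[1]=3
(0, 6): arr[0]=8 > arr[6]=5
(0, 7): arr[0]=8 > arr[7]=3
(2, 6): arr[2]=10 > arr[6]=5
(2, 7): arr[2]=10 > arr[7]=3
(3, 4): arr[3]=19 > arr[4]=18
(3, 5): arr[3]=19 > arr[5]=18
(3, 6): arr[3]=19 > arr[6]=5
(3, 7): arr[3]=19 > arr[7]=3
(4, 6): arr[4]=18 > arr[6]=5
(4, 7): arr[4]=18 > arr[7]=3
(5, 6): arr[5]=18 > arr[6]=5
(5, 7): arr[5]=18 > arr[7]=3
(6, 7): arr[6]=5 > arr[7]=3

Total inversions: 14

The array has 14 inversion(s): (0,1), (0,6), (0,7), (2,6), (2,7), (3,4), (3,5), (3,6), (3,7), (4,6), (4,7), (5,6), (5,7), (6,7). Each pair (i,j) satisfies i < j and arr[i] > arr[j].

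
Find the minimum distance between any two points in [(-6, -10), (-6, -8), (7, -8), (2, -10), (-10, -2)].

Computing all pairwise distances among 5 points:

d((-6, -10), (-6, -8)) = 2.0 <-- minimum
d((-6, -10), (7, -8)) = 13.1529
d((-6, -10), (2, -10)) = 8.0
d((-6, -10), (-10, -2)) = 8.9443
d((-6, -8), (7, -8)) = 13.0
d((-6, -8), (2, -10)) = 8.2462
d((-6, -8), (-10, -2)) = 7.2111
d((7, -8), (2, -10)) = 5.3852
d((7, -8), (-10, -2)) = 18.0278
d((2, -10), (-10, -2)) = 14.4222

Closest pair: (-6, -10) and (-6, -8) with distance 2.0

The closest pair is (-6, -10) and (-6, -8) with Euclidean distance 2.0. For 5 points, brute-force pairwise comparison is shown above. For large n, the divide-and-conquer algorithm (sort by x, recurse on halves, check the dividing strip) achieves O(n log n).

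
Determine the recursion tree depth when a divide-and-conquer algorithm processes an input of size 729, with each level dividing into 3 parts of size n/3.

For divide and conquer with division factor 3:

Problem sizes at each level:
Level 0: 729
Level 1: 243
Level 2: 81
Level 3: 27
Level 4: 9
Level 5: 3
Level 6: 1

The root is level 0 and the size-1 base case is level 6 (the tree spans levels 0 through 6, i.e. 7 levels counting the root), so the depth is the number of divisions: log_3(729) = 6

The recursion tree depth is log_3(729) = 6. At each level, the problem size is divided by 3, so it takes 6 divisions to reduce to a base case of size 1. The algorithm makes 3 recursive calls at each level.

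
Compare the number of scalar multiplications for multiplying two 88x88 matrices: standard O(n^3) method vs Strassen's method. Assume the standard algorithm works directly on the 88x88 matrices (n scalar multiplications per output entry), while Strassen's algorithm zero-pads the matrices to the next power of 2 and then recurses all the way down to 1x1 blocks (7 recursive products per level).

Matrix multiplication for 88x88 matrices:

Strassen's algorithm requires power-of-2 dimensions. Pad 88x88 to 128x128 (next power of 2).

Standard algorithm: 88^3 = 681472 multiplications
Strassen's algorithm: 7^(log2(128)) = 7^7 = 823543 multiplications
Difference: 681472 - 823543 = -142071 (Strassen uses MORE here due to padding overhead — for small or just-over-power-of-2 n, padding can outweigh the per-level savings)

Standard: 681472 multiplications (88^3). Strassen: 823543 multiplications (7^7, after padding to 128x128). Strassen reduces 8 recursive multiplications to 7 at each level.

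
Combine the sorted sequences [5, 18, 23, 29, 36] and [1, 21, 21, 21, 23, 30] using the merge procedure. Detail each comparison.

Merging process:

Compare 5 vs 1: take 1 from right. Merged: [1]
Compare 5 vs 21: take 5 from left. Merged: [1, 5]
Compare 18 vs 21: take 18 from left. Merged: [1, 5, 18]
Compare 23 vs 21: take 21 from right. Merged: [1, 5, 18, 21]
Compare 23 vs 21: take 21 from right. Merged: [1, 5, 18, 21, 21]
Compare 23 vs 21: take 21 from right. Merged: [1, 5, 18, 21, 21, 21]
Compare 23 vs 23: take 23 from left. Merged: [1, 5, 18, 21, 21, 21, 23]
Compare 29 vs 23: take 23 from right. Merged: [1, 5, 18, 21, 21, 21, 23, 23]
Compare 29 vs 30: take 29 from left. Merged: [1, 5, 18, 21, 21, 21, 23, 23, 29]
Compare 36 vs 30: take 30 from right. Merged: [1, 5, 18, 21, 21, 21, 23, 23, 29, 30]
Append remaining from left: [36]. Merged: [1, 5, 18, 21, 21, 21, 23, 23, 29, 30, 36]

Final merged array: [1, 5, 18, 21, 21, 21, 23, 23, 29, 30, 36]
Total comparisons: 10

The merged array is [1, 5, 18, 21, 21, 21, 23, 23, 29, 30, 36], requiring 10 comparisons. The merge step runs in O(n) time where n is the total number of elements.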